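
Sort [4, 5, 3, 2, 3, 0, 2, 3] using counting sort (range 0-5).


Count array: [1, 0, 2, 3, 1, 1]
Reconstruct: [0, 2, 2, 3, 3, 3, 4, 5]


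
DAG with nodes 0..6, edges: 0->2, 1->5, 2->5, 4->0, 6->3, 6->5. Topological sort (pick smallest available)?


Kahn's algorithm, process smallest node first
Order: [1, 4, 0, 2, 6, 3, 5]


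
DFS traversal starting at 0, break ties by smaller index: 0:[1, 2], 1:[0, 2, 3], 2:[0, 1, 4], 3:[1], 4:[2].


DFS stack-based: start with [0]
Visit order: [0, 1, 2, 4, 3]


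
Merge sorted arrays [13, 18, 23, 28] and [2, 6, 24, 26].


Compare heads, take smaller each step.
Merged: [2, 6, 13, 18, 23, 24, 26, 28]


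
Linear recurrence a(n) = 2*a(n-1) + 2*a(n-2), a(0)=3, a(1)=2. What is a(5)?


Build bottom-up:
...a(3)=24, a(4)=68, a(5)=2*68+2*24=184


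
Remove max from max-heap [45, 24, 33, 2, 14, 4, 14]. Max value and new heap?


Max = 45
Replace root with last, heapify down
Resulting heap: [33, 24, 14, 2, 14, 4]


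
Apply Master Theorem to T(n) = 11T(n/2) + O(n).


a=11, b=2, c=1. log_2(11)=3.459 > c=1. Case 1: O(n^log_b(a)) = O(n^3.459)
Complexity: O(n^3.459)


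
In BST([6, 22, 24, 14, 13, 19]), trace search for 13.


BST root = 6
Search for 13: compare at each node
Path: [6, 22, 14, 13]


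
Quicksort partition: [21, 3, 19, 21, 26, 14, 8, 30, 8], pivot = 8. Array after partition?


Elements <= 8 go left of pivot.
Result: [3, 8, 8, 21, 26, 14, 21, 30, 19], pivot at index 2


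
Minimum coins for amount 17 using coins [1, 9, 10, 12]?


dp[0]=0; dp[i]=1+min(dp[i-c] for c in coins)
...dp[12]=1, dp[13]=2, dp[14]=3, dp[15]=4, dp[16]=5, dp[17]=6
Minimum coins for 17 = 6


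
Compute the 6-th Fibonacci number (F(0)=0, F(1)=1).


F(n)=F(n-1)+F(n-2)
...F(4)=3, F(5)=5, F(6)=8


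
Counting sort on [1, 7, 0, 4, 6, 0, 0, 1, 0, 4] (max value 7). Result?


Count array: [4, 2, 0, 0, 2, 0, 1, 1]
Reconstruct: [0, 0, 0, 0, 1, 1, 4, 4, 6, 7]


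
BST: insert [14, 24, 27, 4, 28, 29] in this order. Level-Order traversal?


Root = 14; build tree by BST insertion.
Level-Order traversal: [14, 4, 24, 27, 28, 29]


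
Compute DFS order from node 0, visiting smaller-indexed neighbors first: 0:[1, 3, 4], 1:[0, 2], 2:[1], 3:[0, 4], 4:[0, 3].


DFS stack-based: start with [0]
Visit order: [0, 1, 2, 3, 4]


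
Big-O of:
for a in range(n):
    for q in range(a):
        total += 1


Per nesting level: O(n) * O(n) [triangular over a] = O(n^2)
Complexity: O(n^2)


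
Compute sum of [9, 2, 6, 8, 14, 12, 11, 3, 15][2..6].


Prefix sums: [0, 9, 11, 17, 25, 39, 51, 62, 65, 80]
Sum[2..6] = prefix[7] - prefix[2] = 62 - 11 = 51


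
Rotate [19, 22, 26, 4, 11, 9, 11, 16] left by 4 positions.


Left rotate by 4: [11, 9, 11, 16, 19, 22, 26, 4]


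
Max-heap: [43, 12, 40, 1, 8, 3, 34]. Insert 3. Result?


Append 3: [43, 12, 40, 1, 8, 3, 34, 3]
Bubble up: swap idx 7(3) with idx 3(1)
Result: [43, 12, 40, 3, 8, 3, 34, 1]


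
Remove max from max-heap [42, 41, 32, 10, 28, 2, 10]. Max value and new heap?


Max = 42
Replace root with last, heapify down
Resulting heap: [41, 28, 32, 10, 10, 2]


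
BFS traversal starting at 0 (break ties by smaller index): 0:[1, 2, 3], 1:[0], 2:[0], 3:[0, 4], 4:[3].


BFS queue: start with [0]
Visit order: [0, 1, 2, 3, 4]


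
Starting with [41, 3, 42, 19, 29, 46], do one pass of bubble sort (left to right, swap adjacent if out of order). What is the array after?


After one pass: [3, 41, 19, 29, 42, 46]


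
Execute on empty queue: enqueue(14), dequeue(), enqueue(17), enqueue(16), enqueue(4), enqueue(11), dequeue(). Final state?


enqueue(14) -> [14]
dequeue() returns 14 -> []
enqueue(17) -> [17]
enqueue(16) -> [17, 16]
enqueue(4) -> [17, 16, 4]
enqueue(11) -> [17, 16, 4, 11]
dequeue() returns 17 -> [16, 4, 11]
Final queue (front to back): [16, 4, 11]


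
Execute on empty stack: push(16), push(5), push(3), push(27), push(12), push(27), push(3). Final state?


push(16) -> [16]
push(5) -> [16, 5]
push(3) -> [16, 5, 3]
push(27) -> [16, 5, 3, 27]
push(12) -> [16, 5, 3, 27, 12]
push(27) -> [16, 5, 3, 27, 12, 27]
push(3) -> [16, 5, 3, 27, 12, 27, 3]
Final stack (bottom to top): [16, 5, 3, 27, 12, 27, 3]


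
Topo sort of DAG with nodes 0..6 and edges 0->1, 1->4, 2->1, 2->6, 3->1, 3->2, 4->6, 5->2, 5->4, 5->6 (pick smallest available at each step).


Kahn's algorithm, process smallest node first
Order: [0, 3, 5, 2, 1, 4, 6]


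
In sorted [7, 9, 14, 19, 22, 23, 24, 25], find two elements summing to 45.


Two pointers: lo=0, hi=7
Found pair: (22, 23) summing to 45


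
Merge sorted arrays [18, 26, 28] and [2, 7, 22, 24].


Compare heads, take smaller each step.
Merged: [2, 7, 18, 22, 24, 26, 28]


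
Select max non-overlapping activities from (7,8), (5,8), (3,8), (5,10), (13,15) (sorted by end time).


Greedy: pick earliest-ending, then skip overlaps.
Selected (2 activities): [(7, 8), (13, 15)]


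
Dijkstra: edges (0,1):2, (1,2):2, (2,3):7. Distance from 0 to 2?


Dijkstra from 0:
Distances: {0: 0, 1: 2, 2: 4, 3: 11}
Shortest distance to 2 = 4, path = [0, 1, 2]


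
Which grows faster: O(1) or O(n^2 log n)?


constant grows slower than n^2 log n
O(1) is asymptotically smaller; O(n^2 log n) grows faster


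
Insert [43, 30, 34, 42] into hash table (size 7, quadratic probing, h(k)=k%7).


Insertions: 43->slot 1; 30->slot 2; 34->slot 6; 42->slot 0
Table: [42, 43, 30, None, None, None, 34]


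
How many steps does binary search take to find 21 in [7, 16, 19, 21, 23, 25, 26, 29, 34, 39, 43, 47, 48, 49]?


Search for 21:
[0,13] mid=6 arr[6]=26
[0,5] mid=2 arr[2]=19
[3,5] mid=4 arr[4]=23
[3,3] mid=3 arr[3]=21
Total: 4 comparisons


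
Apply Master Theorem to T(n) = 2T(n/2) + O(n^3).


a=2, b=2, c=3. log_2(2)=1 < c=3. Case 3: O(n^c) = O(n^3)
Complexity: O(n^3)


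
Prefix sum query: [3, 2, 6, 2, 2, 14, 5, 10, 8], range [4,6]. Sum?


Prefix sums: [0, 3, 5, 11, 13, 15, 29, 34, 44, 52]
Sum[4..6] = prefix[7] - prefix[4] = 34 - 13 = 21


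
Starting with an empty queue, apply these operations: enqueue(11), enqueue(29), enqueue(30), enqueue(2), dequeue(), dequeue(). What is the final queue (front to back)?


enqueue(11) -> [11]
enqueue(29) -> [11, 29]
enqueue(30) -> [11, 29, 30]
enqueue(2) -> [11, 29, 30, 2]
dequeue() returns 11 -> [29, 30, 2]
dequeue() returns 29 -> [30, 2]
Final queue (front to back): [30, 2]


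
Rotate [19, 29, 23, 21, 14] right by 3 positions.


Right rotate by 3: [23, 21, 14, 19, 29]


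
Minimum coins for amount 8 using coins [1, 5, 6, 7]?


dp[0]=0; dp[i]=1+min(dp[i-c] for c in coins)
...dp[3]=3, dp[4]=4, dp[5]=1, dp[6]=1, dp[7]=1, dp[8]=2
Minimum coins for 8 = 2


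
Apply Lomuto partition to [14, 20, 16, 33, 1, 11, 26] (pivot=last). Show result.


Elements <= 26 go left of pivot.
Result: [14, 20, 16, 1, 11, 26, 33], pivot at index 5


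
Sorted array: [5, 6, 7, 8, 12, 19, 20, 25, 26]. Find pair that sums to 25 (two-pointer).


Two pointers: lo=0, hi=8
Found pair: (5, 20) summing to 25


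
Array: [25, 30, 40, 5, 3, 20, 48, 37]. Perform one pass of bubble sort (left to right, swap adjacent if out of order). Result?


After one pass: [25, 30, 5, 3, 20, 40, 37, 48]


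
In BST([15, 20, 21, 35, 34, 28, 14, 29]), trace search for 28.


BST root = 15
Search for 28: compare at each node
Path: [15, 20, 21, 35, 34, 28]


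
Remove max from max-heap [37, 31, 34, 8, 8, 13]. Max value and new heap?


Max = 37
Replace root with last, heapify down
Resulting heap: [34, 31, 13, 8, 8]


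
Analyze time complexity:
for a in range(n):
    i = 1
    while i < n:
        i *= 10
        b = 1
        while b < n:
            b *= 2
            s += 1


Per nesting level: O(n) * O(log n) * O(log n) = O(n (log n)^2)
Complexity: O(n (log n)^2)


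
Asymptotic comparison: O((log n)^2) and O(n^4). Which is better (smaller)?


polylogarithmic grows slower than quartic
O((log n)^2) is asymptotically smaller; O(n^4) grows faster


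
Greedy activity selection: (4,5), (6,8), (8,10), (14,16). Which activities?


Greedy: pick earliest-ending, then skip overlaps.
Selected (4 activities): [(4, 5), (6, 8), (8, 10), (14, 16)]


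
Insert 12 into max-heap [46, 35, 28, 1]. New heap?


Append 12: [46, 35, 28, 1, 12]
Bubble up: no swaps needed
Result: [46, 35, 28, 1, 12]


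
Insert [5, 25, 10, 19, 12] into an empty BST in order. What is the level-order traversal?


Root = 5; build tree by BST insertion.
Level-Order traversal: [5, 25, 10, 19, 12]


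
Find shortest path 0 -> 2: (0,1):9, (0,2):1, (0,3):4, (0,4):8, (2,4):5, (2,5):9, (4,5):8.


Dijkstra from 0:
Distances: {0: 0, 1: 9, 2: 1, 3: 4, 4: 6, 5: 10}
Shortest distance to 2 = 1, path = [0, 2]


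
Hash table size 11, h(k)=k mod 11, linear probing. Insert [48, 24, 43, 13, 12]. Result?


Insertions: 48->slot 4; 24->slot 2; 43->slot 10; 13->slot 3; 12->slot 1
Table: [None, 12, 24, 13, 48, None, None, None, None, None, 43]


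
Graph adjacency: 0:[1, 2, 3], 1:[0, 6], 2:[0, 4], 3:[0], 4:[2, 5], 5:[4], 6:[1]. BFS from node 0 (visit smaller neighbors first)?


BFS queue: start with [0]
Visit order: [0, 1, 2, 3, 6, 4, 5]


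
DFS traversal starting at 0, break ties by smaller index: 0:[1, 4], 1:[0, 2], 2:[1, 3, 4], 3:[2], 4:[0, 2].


DFS stack-based: start with [0]
Visit order: [0, 1, 2, 3, 4]


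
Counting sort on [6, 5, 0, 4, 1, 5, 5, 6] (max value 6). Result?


Count array: [1, 1, 0, 0, 1, 3, 2]
Reconstruct: [0, 1, 4, 5, 5, 5, 6, 6]


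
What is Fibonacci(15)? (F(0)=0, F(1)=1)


F(n)=F(n-1)+F(n-2)
...F(13)=233, F(14)=377, F(15)=610


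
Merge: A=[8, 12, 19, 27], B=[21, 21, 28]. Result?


Compare heads, take smaller each step.
Merged: [8, 12, 19, 21, 21, 27, 28]


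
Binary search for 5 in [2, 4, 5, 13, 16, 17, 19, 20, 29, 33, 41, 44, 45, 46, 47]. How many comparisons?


Search for 5:
[0,14] mid=7 arr[7]=20
[0,6] mid=3 arr[3]=13
[0,2] mid=1 arr[1]=4
[2,2] mid=2 arr[2]=5
Total: 4 comparisons


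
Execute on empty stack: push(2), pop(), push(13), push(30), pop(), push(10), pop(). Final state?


push(2) -> [2]
pop() returns 2 -> []
push(13) -> [13]
push(30) -> [13, 30]
pop() returns 30 -> [13]
push(10) -> [13, 10]
pop() returns 10 -> [13]
Final stack (bottom to top): [13]


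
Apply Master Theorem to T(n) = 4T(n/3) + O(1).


a=4, b=3, c=0. log_3(4)=1.262 > c=0. Case 1: O(n^log_b(a)) = O(n^1.262)
Complexity: O(n^1.262)


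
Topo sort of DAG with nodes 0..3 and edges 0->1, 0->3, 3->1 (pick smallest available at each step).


Kahn's algorithm, process smallest node first
Order: [0, 2, 3, 1]


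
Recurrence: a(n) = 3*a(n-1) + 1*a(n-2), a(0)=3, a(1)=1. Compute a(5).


Build bottom-up:
...a(3)=19, a(4)=63, a(5)=3*63+1*19=208


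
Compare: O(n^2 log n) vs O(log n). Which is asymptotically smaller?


logarithmic grows slower than n^2 log n
O(log n) is asymptotically smaller; O(n^2 log n) grows faster


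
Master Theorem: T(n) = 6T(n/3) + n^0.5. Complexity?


a=6, b=3, c=0.5. log_3(6)=1.631 > c=0.5. Case 1: O(n^log_b(a)) = O(n^1.631)
Complexity: O(n^1.631)


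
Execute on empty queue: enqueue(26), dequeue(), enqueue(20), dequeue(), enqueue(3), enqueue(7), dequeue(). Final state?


enqueue(26) -> [26]
dequeue() returns 26 -> []
enqueue(20) -> [20]
dequeue() returns 20 -> []
enqueue(3) -> [3]
enqueue(7) -> [3, 7]
dequeue() returns 3 -> [7]
Final queue (front to back): [7]


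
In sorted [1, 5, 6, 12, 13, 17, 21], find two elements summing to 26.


Two pointers: lo=0, hi=6
Found pair: (5, 21) summing to 26


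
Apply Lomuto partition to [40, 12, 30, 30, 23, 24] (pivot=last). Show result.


Elements <= 24 go left of pivot.
Result: [12, 23, 24, 30, 40, 30], pivot at index 2


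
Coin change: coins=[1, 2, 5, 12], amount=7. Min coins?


dp[0]=0; dp[i]=1+min(dp[i-c] for c in coins)
...dp[2]=1, dp[3]=2, dp[4]=2, dp[5]=1, dp[6]=2, dp[7]=2
Minimum coins for 7 = 2


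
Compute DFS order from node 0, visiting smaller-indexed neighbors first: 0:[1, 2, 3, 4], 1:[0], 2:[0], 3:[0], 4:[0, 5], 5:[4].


DFS stack-based: start with [0]
Visit order: [0, 1, 2, 3, 4, 5]


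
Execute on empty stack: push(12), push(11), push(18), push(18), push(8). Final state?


push(12) -> [12]
push(11) -> [12, 11]
push(18) -> [12, 11, 18]
push(18) -> [12, 11, 18, 18]
push(8) -> [12, 11, 18, 18, 8]
Final stack (bottom to top): [12, 11, 18, 18, 8]


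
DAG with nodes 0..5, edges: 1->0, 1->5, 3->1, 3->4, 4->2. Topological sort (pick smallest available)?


Kahn's algorithm, process smallest node first
Order: [3, 1, 0, 4, 2, 5]


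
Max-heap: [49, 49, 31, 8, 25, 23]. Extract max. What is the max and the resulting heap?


Max = 49
Replace root with last, heapify down
Resulting heap: [49, 25, 31, 8, 23]


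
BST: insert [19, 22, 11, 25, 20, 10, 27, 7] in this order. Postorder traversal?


Root = 19; build tree by BST insertion.
Postorder traversal: [7, 10, 11, 20, 27, 25, 22, 19]


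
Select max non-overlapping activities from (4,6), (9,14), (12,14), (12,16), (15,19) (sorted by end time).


Greedy: pick earliest-ending, then skip overlaps.
Selected (3 activities): [(4, 6), (9, 14), (15, 19)]


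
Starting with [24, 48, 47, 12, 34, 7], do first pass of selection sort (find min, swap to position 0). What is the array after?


After one pass: [7, 48, 47, 12, 34, 24]


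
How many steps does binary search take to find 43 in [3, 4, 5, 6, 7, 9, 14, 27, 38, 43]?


Search for 43:
[0,9] mid=4 arr[4]=7
[5,9] mid=7 arr[7]=27
[8,9] mid=8 arr[8]=38
[9,9] mid=9 arr[9]=43
Total: 4 comparisons


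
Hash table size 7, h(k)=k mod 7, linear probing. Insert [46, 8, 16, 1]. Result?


Insertions: 46->slot 4; 8->slot 1; 16->slot 2; 1->slot 3
Table: [None, 8, 16, 1, 46, None, None]


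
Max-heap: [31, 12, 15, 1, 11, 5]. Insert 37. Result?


Append 37: [31, 12, 15, 1, 11, 5, 37]
Bubble up: swap idx 6(37) with idx 2(15); swap idx 2(37) with idx 0(31)
Result: [37, 12, 31, 1, 11, 5, 15]


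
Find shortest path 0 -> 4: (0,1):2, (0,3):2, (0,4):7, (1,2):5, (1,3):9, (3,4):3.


Dijkstra from 0:
Distances: {0: 0, 1: 2, 2: 7, 3: 2, 4: 5}
Shortest distance to 4 = 5, path = [0, 3, 4]


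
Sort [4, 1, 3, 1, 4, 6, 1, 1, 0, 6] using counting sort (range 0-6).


Count array: [1, 4, 0, 1, 2, 0, 2]
Reconstruct: [0, 1, 1, 1, 1, 3, 4, 4, 6, 6]


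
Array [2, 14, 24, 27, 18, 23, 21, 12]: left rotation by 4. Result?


Left rotate by 4: [18, 23, 21, 12, 2, 14, 24, 27]


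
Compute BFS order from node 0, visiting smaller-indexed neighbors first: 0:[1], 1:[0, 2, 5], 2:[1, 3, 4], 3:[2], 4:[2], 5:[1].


BFS queue: start with [0]
Visit order: [0, 1, 2, 5, 3, 4]


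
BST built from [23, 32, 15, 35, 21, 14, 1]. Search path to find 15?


BST root = 23
Search for 15: compare at each node
Path: [23, 15]


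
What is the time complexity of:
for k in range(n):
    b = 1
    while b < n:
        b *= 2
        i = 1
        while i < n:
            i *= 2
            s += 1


Per nesting level: O(n) * O(log n) * O(log n) = O(n (log n)^2)
Complexity: O(n (log n)^2)


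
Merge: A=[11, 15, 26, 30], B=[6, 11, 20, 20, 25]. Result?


Compare heads, take smaller each step.
Merged: [6, 11, 11, 15, 20, 20, 25, 26, 30]


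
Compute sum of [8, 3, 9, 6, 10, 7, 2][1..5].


Prefix sums: [0, 8, 11, 20, 26, 36, 43, 45]
Sum[1..5] = prefix[6] - prefix[1] = 43 - 8 = 35


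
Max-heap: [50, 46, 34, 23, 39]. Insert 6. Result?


Append 6: [50, 46, 34, 23, 39, 6]
Bubble up: no swaps needed
Result: [50, 46, 34, 23, 39, 6]


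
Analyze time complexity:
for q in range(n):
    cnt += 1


Per nesting level: O(n) = O(n)
Complexity: O(n)


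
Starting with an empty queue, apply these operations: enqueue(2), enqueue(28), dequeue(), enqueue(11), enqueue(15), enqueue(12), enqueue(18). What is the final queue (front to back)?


enqueue(2) -> [2]
enqueue(28) -> [2, 28]
dequeue() returns 2 -> [28]
enqueue(11) -> [28, 11]
enqueue(15) -> [28, 11, 15]
enqueue(12) -> [28, 11, 15, 12]
enqueue(18) -> [28, 11, 15, 12, 18]
Final queue (front to back): [28, 11, 15, 12, 18]


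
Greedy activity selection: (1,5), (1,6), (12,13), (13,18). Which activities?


Greedy: pick earliest-ending, then skip overlaps.
Selected (3 activities): [(1, 5), (12, 13), (13, 18)]


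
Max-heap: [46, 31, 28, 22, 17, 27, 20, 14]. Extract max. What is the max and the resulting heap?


Max = 46
Replace root with last, heapify down
Resulting heap: [31, 22, 28, 14, 17, 27, 20]


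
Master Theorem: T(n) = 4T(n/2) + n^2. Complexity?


a=4, b=2, c=2. log_2(4)=2 = c=2. Case 2: O(n^c log n) = O(n^2 log n)
Complexity: O(n^2 log n)


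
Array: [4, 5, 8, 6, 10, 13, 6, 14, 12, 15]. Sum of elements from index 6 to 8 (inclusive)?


Prefix sums: [0, 4, 9, 17, 23, 33, 46, 52, 66, 78, 93]
Sum[6..8] = prefix[9] - prefix[6] = 78 - 46 = 32


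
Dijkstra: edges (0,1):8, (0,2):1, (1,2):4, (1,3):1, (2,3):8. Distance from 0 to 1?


Dijkstra from 0:
Distances: {0: 0, 1: 5, 2: 1, 3: 6}
Shortest distance to 1 = 5, path = [0, 2, 1]


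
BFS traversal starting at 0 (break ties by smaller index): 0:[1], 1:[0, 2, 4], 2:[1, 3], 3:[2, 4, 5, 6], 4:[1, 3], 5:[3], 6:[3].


BFS queue: start with [0]
Visit order: [0, 1, 2, 4, 3, 5, 6]


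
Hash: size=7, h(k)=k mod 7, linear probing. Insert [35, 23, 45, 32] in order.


Insertions: 35->slot 0; 23->slot 2; 45->slot 3; 32->slot 4
Table: [35, None, 23, 45, 32, None, None]


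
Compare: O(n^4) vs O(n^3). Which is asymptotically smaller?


cubic grows slower than quartic
O(n^3) is asymptotically smaller; O(n^4) grows faster


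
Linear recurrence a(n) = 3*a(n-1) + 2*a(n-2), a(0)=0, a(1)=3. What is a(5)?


Build bottom-up:
...a(3)=33, a(4)=117, a(5)=3*117+2*33=417


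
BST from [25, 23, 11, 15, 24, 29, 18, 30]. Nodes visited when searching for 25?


BST root = 25
Search for 25: compare at each node
Path: [25]


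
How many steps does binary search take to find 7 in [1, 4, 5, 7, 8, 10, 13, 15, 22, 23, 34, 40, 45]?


Search for 7:
[0,12] mid=6 arr[6]=13
[0,5] mid=2 arr[2]=5
[3,5] mid=4 arr[4]=8
[3,3] mid=3 arr[3]=7
Total: 4 comparisons


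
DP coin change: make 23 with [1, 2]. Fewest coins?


dp[0]=0; dp[i]=1+min(dp[i-c] for c in coins)
...dp[18]=9, dp[19]=10, dp[20]=10, dp[21]=11, dp[22]=11, dp[23]=12
Minimum coins for 23 = 12


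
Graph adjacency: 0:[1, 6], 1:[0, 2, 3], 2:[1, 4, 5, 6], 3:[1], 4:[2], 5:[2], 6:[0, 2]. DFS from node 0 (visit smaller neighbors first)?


DFS stack-based: start with [0]
Visit order: [0, 1, 2, 4, 5, 6, 3]


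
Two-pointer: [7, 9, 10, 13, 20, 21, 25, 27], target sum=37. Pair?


Two pointers: lo=0, hi=7
Found pair: (10, 27) summing to 37


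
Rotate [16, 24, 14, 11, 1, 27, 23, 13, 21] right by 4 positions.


Right rotate by 4: [27, 23, 13, 21, 16, 24, 14, 11, 1]


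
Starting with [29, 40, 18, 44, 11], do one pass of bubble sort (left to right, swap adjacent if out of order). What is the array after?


After one pass: [29, 18, 40, 11, 44]


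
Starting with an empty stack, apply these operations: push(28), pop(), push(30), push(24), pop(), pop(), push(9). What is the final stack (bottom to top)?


push(28) -> [28]
pop() returns 28 -> []
push(30) -> [30]
push(24) -> [30, 24]
pop() returns 24 -> [30]
pop() returns 30 -> []
push(9) -> [9]
Final stack (bottom to top): [9]


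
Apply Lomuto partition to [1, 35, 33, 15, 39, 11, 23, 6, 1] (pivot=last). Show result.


Elements <= 1 go left of pivot.
Result: [1, 1, 33, 15, 39, 11, 23, 6, 35], pivot at index 1


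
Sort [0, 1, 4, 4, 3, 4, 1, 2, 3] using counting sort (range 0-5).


Count array: [1, 2, 1, 2, 3, 0]
Reconstruct: [0, 1, 1, 2, 3, 3, 4, 4, 4]


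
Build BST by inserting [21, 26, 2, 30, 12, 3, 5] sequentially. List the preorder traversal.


Root = 21; build tree by BST insertion.
Preorder traversal: [21, 2, 12, 3, 5, 26, 30]


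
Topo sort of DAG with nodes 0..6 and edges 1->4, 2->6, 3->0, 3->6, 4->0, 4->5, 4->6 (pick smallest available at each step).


Kahn's algorithm, process smallest node first
Order: [1, 2, 3, 4, 0, 5, 6]


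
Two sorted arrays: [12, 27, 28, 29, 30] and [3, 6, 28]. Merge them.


Compare heads, take smaller each step.
Merged: [3, 6, 12, 27, 28, 28, 29, 30]


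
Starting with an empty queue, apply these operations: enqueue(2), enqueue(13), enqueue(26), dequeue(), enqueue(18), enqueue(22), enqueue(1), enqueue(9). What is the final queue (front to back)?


enqueue(2) -> [2]
enqueue(13) -> [2, 13]
enqueue(26) -> [2, 13, 26]
dequeue() returns 2 -> [13, 26]
enqueue(18) -> [13, 26, 18]
enqueue(22) -> [13, 26, 18, 22]
enqueue(1) -> [13, 26, 18, 22, 1]
enqueue(9) -> [13, 26, 18, 22, 1, 9]
Final queue (front to back): [13, 26, 18, 22, 1, 9]


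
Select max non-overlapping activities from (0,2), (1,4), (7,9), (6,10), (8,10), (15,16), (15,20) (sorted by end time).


Greedy: pick earliest-ending, then skip overlaps.
Selected (3 activities): [(0, 2), (7, 9), (15, 16)]


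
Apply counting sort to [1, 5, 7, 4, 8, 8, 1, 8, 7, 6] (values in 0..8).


Count array: [0, 2, 0, 0, 1, 1, 1, 2, 3]
Reconstruct: [1, 1, 4, 5, 6, 7, 7, 8, 8, 8]


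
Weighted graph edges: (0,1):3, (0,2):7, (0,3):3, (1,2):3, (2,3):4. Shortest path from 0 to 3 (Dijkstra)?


Dijkstra from 0:
Distances: {0: 0, 1: 3, 2: 6, 3: 3}
Shortest distance to 3 = 3, path = [0, 3]


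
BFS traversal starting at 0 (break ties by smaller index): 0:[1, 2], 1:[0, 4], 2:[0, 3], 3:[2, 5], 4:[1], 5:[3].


BFS queue: start with [0]
Visit order: [0, 1, 2, 4, 3, 5]


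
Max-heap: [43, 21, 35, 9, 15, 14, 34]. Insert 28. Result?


Append 28: [43, 21, 35, 9, 15, 14, 34, 28]
Bubble up: swap idx 7(28) with idx 3(9); swap idx 3(28) with idx 1(21)
Result: [43, 28, 35, 21, 15, 14, 34, 9]


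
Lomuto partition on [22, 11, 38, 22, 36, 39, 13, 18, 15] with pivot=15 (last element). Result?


Elements <= 15 go left of pivot.
Result: [11, 13, 15, 22, 36, 39, 22, 18, 38], pivot at index 2


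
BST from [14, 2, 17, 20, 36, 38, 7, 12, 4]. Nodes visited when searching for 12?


BST root = 14
Search for 12: compare at each node
Path: [14, 2, 7, 12]


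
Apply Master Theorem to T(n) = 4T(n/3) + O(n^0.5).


a=4, b=3, c=0.5. log_3(4)=1.262 > c=0.5. Case 1: O(n^log_b(a)) = O(n^1.262)
Complexity: O(n^1.262)


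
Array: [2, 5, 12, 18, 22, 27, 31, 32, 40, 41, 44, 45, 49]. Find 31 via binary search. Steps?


Search for 31:
[0,12] mid=6 arr[6]=31
Total: 1 comparisons


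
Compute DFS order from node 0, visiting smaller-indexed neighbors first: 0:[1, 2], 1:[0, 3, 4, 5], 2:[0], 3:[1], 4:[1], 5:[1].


DFS stack-based: start with [0]
Visit order: [0, 1, 3, 4, 5, 2]


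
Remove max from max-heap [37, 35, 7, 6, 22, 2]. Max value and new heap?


Max = 37
Replace root with last, heapify down
Resulting heap: [35, 22, 7, 6, 2]


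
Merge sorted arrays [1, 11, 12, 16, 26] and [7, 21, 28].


Compare heads, take smaller each step.
Merged: [1, 7, 11, 12, 16, 21, 26, 28]


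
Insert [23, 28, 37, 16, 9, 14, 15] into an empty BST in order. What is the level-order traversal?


Root = 23; build tree by BST insertion.
Level-Order traversal: [23, 16, 28, 9, 37, 14, 15]


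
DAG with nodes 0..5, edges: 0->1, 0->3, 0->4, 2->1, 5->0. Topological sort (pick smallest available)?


Kahn's algorithm, process smallest node first
Order: [2, 5, 0, 1, 3, 4]


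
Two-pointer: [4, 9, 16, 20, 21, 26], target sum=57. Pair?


Two pointers: lo=0, hi=5
No pair sums to 57


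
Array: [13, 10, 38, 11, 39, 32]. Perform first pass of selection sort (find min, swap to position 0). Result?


After one pass: [10, 13, 38, 11, 39, 32]


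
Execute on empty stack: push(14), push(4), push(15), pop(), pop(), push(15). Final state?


push(14) -> [14]
push(4) -> [14, 4]
push(15) -> [14, 4, 15]
pop() returns 15 -> [14, 4]
pop() returns 4 -> [14]
push(15) -> [14, 15]
Final stack (bottom to top): [14, 15]


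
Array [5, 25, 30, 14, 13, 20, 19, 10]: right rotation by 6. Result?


Right rotate by 6: [30, 14, 13, 20, 19, 10, 5, 25]


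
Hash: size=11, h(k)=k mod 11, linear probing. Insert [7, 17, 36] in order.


Insertions: 7->slot 7; 17->slot 6; 36->slot 3
Table: [None, None, None, 36, None, None, 17, 7, None, None, None]


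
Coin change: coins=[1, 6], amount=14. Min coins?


dp[0]=0; dp[i]=1+min(dp[i-c] for c in coins)
...dp[9]=4, dp[10]=5, dp[11]=6, dp[12]=2, dp[13]=3, dp[14]=4
Minimum coins for 14 = 4


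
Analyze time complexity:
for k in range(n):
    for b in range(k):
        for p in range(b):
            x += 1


Per nesting level: O(n) * O(n) [triangular over k] * O(n) [triangular over b] = O(n^3)
Complexity: O(n^3)


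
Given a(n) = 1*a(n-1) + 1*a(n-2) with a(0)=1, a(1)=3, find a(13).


Build bottom-up:
...a(11)=322, a(12)=521, a(13)=1*521+1*322=843


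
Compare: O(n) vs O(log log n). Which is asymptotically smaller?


double-logarithmic grows slower than linear
O(log log n) is asymptotically smaller; O(n) grows faster


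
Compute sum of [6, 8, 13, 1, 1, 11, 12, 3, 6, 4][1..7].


Prefix sums: [0, 6, 14, 27, 28, 29, 40, 52, 55, 61, 65]
Sum[1..7] = prefix[8] - prefix[1] = 55 - 6 = 49


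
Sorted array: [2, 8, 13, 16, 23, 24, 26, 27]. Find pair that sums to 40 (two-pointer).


Two pointers: lo=0, hi=7
Found pair: (13, 27) summing to 40


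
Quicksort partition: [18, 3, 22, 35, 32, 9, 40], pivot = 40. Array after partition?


Elements <= 40 go left of pivot.
Result: [18, 3, 22, 35, 32, 9, 40], pivot at index 6


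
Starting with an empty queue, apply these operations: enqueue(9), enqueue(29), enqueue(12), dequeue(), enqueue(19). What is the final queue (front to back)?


enqueue(9) -> [9]
enqueue(29) -> [9, 29]
enqueue(12) -> [9, 29, 12]
dequeue() returns 9 -> [29, 12]
enqueue(19) -> [29, 12, 19]
Final queue (front to back): [29, 12, 19]


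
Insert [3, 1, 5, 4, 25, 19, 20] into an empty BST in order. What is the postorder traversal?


Root = 3; build tree by BST insertion.
Postorder traversal: [1, 4, 20, 19, 25, 5, 3]


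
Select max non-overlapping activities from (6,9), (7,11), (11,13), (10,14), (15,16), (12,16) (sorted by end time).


Greedy: pick earliest-ending, then skip overlaps.
Selected (3 activities): [(6, 9), (11, 13), (15, 16)]


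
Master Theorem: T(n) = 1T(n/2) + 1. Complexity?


a=1, b=2, c=0. log_2(1)=0 = c=0. Case 2: O(n^c log n) = O(log n)
Complexity: O(log n)


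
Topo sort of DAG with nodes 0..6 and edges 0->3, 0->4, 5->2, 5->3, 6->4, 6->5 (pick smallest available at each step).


Kahn's algorithm, process smallest node first
Order: [0, 1, 6, 4, 5, 2, 3]


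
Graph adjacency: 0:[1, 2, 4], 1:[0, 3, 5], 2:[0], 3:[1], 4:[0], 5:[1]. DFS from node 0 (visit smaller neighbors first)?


DFS stack-based: start with [0]
Visit order: [0, 1, 3, 5, 2, 4]


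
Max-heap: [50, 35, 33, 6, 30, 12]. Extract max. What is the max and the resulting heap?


Max = 50
Replace root with last, heapify down
Resulting heap: [35, 30, 33, 6, 12]


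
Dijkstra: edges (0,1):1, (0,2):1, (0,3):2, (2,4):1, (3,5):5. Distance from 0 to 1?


Dijkstra from 0:
Distances: {0: 0, 1: 1, 2: 1, 3: 2, 4: 2, 5: 7}
Shortest distance to 1 = 1, path = [0, 1]


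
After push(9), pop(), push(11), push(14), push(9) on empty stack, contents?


push(9) -> [9]
pop() returns 9 -> []
push(11) -> [11]
push(14) -> [11, 14]
push(9) -> [11, 14, 9]
Final stack (bottom to top): [11, 14, 9]


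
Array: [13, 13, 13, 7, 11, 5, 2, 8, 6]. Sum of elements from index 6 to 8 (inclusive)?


Prefix sums: [0, 13, 26, 39, 46, 57, 62, 64, 72, 78]
Sum[6..8] = prefix[9] - prefix[6] = 78 - 62 = 16


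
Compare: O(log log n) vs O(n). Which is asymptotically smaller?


double-logarithmic grows slower than linear
O(log log n) is asymptotically smaller; O(n) grows faster


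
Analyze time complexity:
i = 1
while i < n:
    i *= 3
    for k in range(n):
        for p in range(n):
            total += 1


Per nesting level: O(log n) * O(n) * O(n) = O(n^2 log n)
Complexity: O(n^2 log n)


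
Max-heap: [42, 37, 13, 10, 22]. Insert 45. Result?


Append 45: [42, 37, 13, 10, 22, 45]
Bubble up: swap idx 5(45) with idx 2(13); swap idx 2(45) with idx 0(42)
Result: [45, 37, 42, 10, 22, 13]


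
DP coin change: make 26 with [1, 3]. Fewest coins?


dp[0]=0; dp[i]=1+min(dp[i-c] for c in coins)
...dp[21]=7, dp[22]=8, dp[23]=9, dp[24]=8, dp[25]=9, dp[26]=10
Minimum coins for 26 = 10


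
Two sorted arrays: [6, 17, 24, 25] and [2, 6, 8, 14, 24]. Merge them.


Compare heads, take smaller each step.
Merged: [2, 6, 6, 8, 14, 17, 24, 24, 25]


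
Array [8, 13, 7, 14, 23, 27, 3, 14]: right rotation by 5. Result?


Right rotate by 5: [14, 23, 27, 3, 14, 8, 13, 7]


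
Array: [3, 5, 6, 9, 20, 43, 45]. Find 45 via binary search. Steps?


Search for 45:
[0,6] mid=3 arr[3]=9
[4,6] mid=5 arr[5]=43
[6,6] mid=6 arr[6]=45
Total: 3 comparisons


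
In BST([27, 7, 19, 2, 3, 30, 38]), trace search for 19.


BST root = 27
Search for 19: compare at each node
Path: [27, 7, 19]


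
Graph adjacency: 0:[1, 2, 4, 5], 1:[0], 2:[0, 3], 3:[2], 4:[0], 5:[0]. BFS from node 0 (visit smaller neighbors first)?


BFS queue: start with [0]
Visit order: [0, 1, 2, 4, 5, 3]


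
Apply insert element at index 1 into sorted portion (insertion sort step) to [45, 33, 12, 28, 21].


After one pass: [33, 45, 12, 28, 21]


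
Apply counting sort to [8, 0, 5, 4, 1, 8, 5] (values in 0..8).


Count array: [1, 1, 0, 0, 1, 2, 0, 0, 2]
Reconstruct: [0, 1, 4, 5, 5, 8, 8]


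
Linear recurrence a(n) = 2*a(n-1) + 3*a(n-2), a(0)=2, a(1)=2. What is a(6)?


Build bottom-up:
...a(4)=82, a(5)=242, a(6)=2*242+3*82=730


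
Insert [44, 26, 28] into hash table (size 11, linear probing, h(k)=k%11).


Insertions: 44->slot 0; 26->slot 4; 28->slot 6
Table: [44, None, None, None, 26, None, 28, None, None, None, None]


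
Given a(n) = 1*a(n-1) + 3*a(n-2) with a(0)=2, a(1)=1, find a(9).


Build bottom-up:
...a(7)=337, a(8)=799, a(9)=1*799+3*337=1810


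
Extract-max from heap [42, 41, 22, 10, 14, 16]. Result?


Max = 42
Replace root with last, heapify down
Resulting heap: [41, 16, 22, 10, 14]


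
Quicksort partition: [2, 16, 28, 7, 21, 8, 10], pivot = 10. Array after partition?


Elements <= 10 go left of pivot.
Result: [2, 7, 8, 10, 21, 28, 16], pivot at index 3


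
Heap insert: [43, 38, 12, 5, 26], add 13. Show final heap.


Append 13: [43, 38, 12, 5, 26, 13]
Bubble up: swap idx 5(13) with idx 2(12)
Result: [43, 38, 13, 5, 26, 12]


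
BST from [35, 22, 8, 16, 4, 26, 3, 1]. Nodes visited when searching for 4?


BST root = 35
Search for 4: compare at each node
Path: [35, 22, 8, 4]


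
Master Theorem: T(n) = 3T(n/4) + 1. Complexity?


a=3, b=4, c=0. log_4(3)=0.792 > c=0. Case 1: O(n^log_b(a)) = O(n^0.792)
Complexity: O(n^0.792)


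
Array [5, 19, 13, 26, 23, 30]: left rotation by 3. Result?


Left rotate by 3: [26, 23, 30, 5, 19, 13]


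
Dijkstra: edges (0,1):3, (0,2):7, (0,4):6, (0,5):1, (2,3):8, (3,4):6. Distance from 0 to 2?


Dijkstra from 0:
Distances: {0: 0, 1: 3, 2: 7, 3: 12, 4: 6, 5: 1}
Shortest distance to 2 = 7, path = [0, 2]


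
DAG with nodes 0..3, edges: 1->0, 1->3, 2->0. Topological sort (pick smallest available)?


Kahn's algorithm, process smallest node first
Order: [1, 2, 0, 3]


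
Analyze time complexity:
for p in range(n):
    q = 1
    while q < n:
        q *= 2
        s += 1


Per nesting level: O(n) * O(log n) = O(n log n)
Complexity: O(n log n)


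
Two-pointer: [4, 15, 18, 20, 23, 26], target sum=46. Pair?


Two pointers: lo=0, hi=5
Found pair: (20, 26) summing to 46


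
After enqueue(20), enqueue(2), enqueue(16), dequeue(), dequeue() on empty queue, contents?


enqueue(20) -> [20]
enqueue(2) -> [20, 2]
enqueue(16) -> [20, 2, 16]
dequeue() returns 20 -> [2, 16]
dequeue() returns 2 -> [16]
Final queue (front to back): [16]


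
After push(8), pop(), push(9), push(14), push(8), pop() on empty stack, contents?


push(8) -> [8]
pop() returns 8 -> []
push(9) -> [9]
push(14) -> [9, 14]
push(8) -> [9, 14, 8]
pop() returns 8 -> [9, 14]
Final stack (bottom to top): [9, 14]


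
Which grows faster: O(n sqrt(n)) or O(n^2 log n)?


n^1.5 grows slower than n^2 log n
O(n sqrt(n)) is asymptotically smaller; O(n^2 log n) grows faster


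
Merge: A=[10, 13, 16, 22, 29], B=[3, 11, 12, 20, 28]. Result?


Compare heads, take smaller each step.
Merged: [3, 10, 11, 12, 13, 16, 20, 22, 28, 29]


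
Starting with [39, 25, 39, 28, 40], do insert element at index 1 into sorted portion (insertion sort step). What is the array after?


After one pass: [25, 39, 39, 28, 40]


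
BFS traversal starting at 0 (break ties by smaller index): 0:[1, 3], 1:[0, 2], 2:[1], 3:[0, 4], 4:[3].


BFS queue: start with [0]
Visit order: [0, 1, 3, 2, 4]


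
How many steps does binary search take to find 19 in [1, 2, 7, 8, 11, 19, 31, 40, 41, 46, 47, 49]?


Search for 19:
[0,11] mid=5 arr[5]=19
Total: 1 comparisons


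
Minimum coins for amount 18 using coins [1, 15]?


dp[0]=0; dp[i]=1+min(dp[i-c] for c in coins)
...dp[13]=13, dp[14]=14, dp[15]=1, dp[16]=2, dp[17]=3, dp[18]=4
Minimum coins for 18 = 4


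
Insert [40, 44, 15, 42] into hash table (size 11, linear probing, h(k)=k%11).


Insertions: 40->slot 7; 44->slot 0; 15->slot 4; 42->slot 9
Table: [44, None, None, None, 15, None, None, 40, None, 42, None]


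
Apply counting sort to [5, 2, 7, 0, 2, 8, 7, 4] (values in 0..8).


Count array: [1, 0, 2, 0, 1, 1, 0, 2, 1]
Reconstruct: [0, 2, 2, 4, 5, 7, 7, 8]


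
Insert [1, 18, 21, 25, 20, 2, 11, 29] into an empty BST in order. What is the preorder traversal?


Root = 1; build tree by BST insertion.
Preorder traversal: [1, 18, 2, 11, 21, 20, 25, 29]


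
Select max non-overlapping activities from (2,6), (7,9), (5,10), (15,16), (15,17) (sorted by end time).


Greedy: pick earliest-ending, then skip overlaps.
Selected (3 activities): [(2, 6), (7, 9), (15, 16)]


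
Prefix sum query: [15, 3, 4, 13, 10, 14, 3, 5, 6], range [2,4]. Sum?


Prefix sums: [0, 15, 18, 22, 35, 45, 59, 62, 67, 73]
Sum[2..4] = prefix[5] - prefix[2] = 45 - 18 = 27


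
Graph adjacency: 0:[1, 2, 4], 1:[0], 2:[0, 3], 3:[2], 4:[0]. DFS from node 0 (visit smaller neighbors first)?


DFS stack-based: start with [0]
Visit order: [0, 1, 2, 3, 4]


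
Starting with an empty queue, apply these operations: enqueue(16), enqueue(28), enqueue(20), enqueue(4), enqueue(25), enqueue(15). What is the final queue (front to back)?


enqueue(16) -> [16]
enqueue(28) -> [16, 28]
enqueue(20) -> [16, 28, 20]
enqueue(4) -> [16, 28, 20, 4]
enqueue(25) -> [16, 28, 20, 4, 25]
enqueue(15) -> [16, 28, 20, 4, 25, 15]
Final queue (front to back): [16, 28, 20, 4, 25, 15]


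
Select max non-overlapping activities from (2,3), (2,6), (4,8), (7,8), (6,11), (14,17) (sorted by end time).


Greedy: pick earliest-ending, then skip overlaps.
Selected (3 activities): [(2, 3), (4, 8), (14, 17)]


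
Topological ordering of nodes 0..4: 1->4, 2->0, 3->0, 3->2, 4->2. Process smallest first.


Kahn's algorithm, process smallest node first
Order: [1, 3, 4, 2, 0]


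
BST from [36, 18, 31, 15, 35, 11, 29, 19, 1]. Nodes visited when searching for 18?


BST root = 36
Search for 18: compare at each node
Path: [36, 18]


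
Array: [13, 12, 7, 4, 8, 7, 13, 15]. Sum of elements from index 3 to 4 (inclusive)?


Prefix sums: [0, 13, 25, 32, 36, 44, 51, 64, 79]
Sum[3..4] = prefix[5] - prefix[3] = 44 - 32 = 12


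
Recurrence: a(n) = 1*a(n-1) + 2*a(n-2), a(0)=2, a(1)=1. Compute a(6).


Build bottom-up:
...a(4)=17, a(5)=31, a(6)=1*31+2*17=65


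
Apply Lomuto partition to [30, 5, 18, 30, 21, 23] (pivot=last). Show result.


Elements <= 23 go left of pivot.
Result: [5, 18, 21, 23, 30, 30], pivot at index 3


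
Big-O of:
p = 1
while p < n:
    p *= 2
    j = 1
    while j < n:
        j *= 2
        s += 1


Per nesting level: O(log n) * O(log n) = O((log n)^2)
Complexity: O((log n)^2)


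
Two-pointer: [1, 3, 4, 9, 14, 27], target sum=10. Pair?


Two pointers: lo=0, hi=5
Found pair: (1, 9) summing to 10


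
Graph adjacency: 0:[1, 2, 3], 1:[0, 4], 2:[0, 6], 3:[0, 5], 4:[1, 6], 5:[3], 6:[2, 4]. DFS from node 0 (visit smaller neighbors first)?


DFS stack-based: start with [0]
Visit order: [0, 1, 4, 6, 2, 3, 5]


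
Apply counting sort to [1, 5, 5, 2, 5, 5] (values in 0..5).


Count array: [0, 1, 1, 0, 0, 4]
Reconstruct: [1, 2, 5, 5, 5, 5]


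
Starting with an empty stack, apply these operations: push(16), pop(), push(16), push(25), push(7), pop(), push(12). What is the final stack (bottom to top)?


push(16) -> [16]
pop() returns 16 -> []
push(16) -> [16]
push(25) -> [16, 25]
push(7) -> [16, 25, 7]
pop() returns 7 -> [16, 25]
push(12) -> [16, 25, 12]
Final stack (bottom to top): [16, 25, 12]


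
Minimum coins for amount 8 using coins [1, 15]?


dp[0]=0; dp[i]=1+min(dp[i-c] for c in coins)
...dp[3]=3, dp[4]=4, dp[5]=5, dp[6]=6, dp[7]=7, dp[8]=8
Minimum coins for 8 = 8


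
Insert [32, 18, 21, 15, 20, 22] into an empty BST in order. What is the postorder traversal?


Root = 32; build tree by BST insertion.
Postorder traversal: [15, 20, 22, 21, 18, 32]


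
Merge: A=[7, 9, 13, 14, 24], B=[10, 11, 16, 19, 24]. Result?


Compare heads, take smaller each step.
Merged: [7, 9, 10, 11, 13, 14, 16, 19, 24, 24]


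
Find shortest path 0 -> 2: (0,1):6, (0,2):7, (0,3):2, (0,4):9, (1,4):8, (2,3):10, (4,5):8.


Dijkstra from 0:
Distances: {0: 0, 1: 6, 2: 7, 3: 2, 4: 9, 5: 17}
Shortest distance to 2 = 7, path = [0, 2]


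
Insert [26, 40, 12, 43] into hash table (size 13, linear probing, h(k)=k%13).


Insertions: 26->slot 0; 40->slot 1; 12->slot 12; 43->slot 4
Table: [26, 40, None, None, 43, None, None, None, None, None, None, None, 12]


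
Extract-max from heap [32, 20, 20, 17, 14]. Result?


Max = 32
Replace root with last, heapify down
Resulting heap: [20, 17, 20, 14]


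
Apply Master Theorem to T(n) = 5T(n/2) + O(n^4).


a=5, b=2, c=4. log_2(5)=2.322 < c=4. Case 3: O(n^c) = O(n^4)
Complexity: O(n^4)


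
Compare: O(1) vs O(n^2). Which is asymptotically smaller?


constant grows slower than quadratic
O(1) is asymptotically smaller; O(n^2) grows faster


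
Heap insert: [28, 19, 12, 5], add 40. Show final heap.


Append 40: [28, 19, 12, 5, 40]
Bubble up: swap idx 4(40) with idx 1(19); swap idx 1(40) with idx 0(28)
Result: [40, 28, 12, 5, 19]


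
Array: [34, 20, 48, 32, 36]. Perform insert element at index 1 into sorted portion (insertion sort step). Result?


After one pass: [20, 34, 48, 32, 36]


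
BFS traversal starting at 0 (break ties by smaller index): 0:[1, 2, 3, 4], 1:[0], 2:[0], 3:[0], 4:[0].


BFS queue: start with [0]
Visit order: [0, 1, 2, 3, 4]


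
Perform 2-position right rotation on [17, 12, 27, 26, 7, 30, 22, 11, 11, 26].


Right rotate by 2: [11, 26, 17, 12, 27, 26, 7, 30, 22, 11]


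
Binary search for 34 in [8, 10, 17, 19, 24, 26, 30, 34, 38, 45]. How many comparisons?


Search for 34:
[0,9] mid=4 arr[4]=24
[5,9] mid=7 arr[7]=34
Total: 2 comparisons


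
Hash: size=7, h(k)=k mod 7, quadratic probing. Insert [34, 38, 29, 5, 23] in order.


Insertions: 34->slot 6; 38->slot 3; 29->slot 1; 5->slot 5; 23->slot 2
Table: [None, 29, 23, 38, None, 5, 34]


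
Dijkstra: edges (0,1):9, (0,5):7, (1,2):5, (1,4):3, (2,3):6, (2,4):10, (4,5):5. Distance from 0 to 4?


Dijkstra from 0:
Distances: {0: 0, 1: 9, 2: 14, 3: 20, 4: 12, 5: 7}
Shortest distance to 4 = 12, path = [0, 5, 4]
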